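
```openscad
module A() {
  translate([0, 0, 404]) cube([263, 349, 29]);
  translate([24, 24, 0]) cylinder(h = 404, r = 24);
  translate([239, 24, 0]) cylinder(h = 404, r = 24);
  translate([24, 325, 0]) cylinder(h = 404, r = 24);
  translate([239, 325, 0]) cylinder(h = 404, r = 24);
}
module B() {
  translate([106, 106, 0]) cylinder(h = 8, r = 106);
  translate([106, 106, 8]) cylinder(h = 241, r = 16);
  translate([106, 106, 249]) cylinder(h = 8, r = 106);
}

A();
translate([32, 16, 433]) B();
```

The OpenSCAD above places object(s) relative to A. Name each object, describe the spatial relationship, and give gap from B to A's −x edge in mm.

A is a stool. B is a spool. The spool is on top of the stool. The gap from the spool to the stool's −x edge is 32 mm.

The spool's min-x is at 32; the stool's min-x is 0; gap = 32 mm.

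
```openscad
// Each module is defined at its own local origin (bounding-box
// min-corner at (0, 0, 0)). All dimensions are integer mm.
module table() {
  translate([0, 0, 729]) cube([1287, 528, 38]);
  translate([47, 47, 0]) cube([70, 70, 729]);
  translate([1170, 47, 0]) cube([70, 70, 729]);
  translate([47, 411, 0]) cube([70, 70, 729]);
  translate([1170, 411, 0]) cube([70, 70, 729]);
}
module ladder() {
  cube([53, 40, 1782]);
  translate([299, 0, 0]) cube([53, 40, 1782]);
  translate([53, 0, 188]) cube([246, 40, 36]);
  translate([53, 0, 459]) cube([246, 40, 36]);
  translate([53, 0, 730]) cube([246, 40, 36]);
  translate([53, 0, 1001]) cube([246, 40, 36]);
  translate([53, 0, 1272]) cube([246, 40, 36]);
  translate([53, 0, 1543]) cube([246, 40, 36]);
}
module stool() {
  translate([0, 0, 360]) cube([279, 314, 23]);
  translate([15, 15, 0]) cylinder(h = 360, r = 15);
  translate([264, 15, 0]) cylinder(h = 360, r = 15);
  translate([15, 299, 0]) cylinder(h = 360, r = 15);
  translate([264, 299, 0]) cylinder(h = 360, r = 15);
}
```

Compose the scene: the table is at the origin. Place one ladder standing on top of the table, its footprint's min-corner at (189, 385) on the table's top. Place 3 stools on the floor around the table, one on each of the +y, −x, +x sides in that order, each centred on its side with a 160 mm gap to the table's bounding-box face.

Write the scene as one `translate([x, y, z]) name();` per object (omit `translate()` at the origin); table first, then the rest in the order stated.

table();
translate([189, 385, 767]) ladder();
translate([504, 688, 0]) stool();
translate([-439, 107, 0]) stool();
translate([1447, 107, 0]) stool();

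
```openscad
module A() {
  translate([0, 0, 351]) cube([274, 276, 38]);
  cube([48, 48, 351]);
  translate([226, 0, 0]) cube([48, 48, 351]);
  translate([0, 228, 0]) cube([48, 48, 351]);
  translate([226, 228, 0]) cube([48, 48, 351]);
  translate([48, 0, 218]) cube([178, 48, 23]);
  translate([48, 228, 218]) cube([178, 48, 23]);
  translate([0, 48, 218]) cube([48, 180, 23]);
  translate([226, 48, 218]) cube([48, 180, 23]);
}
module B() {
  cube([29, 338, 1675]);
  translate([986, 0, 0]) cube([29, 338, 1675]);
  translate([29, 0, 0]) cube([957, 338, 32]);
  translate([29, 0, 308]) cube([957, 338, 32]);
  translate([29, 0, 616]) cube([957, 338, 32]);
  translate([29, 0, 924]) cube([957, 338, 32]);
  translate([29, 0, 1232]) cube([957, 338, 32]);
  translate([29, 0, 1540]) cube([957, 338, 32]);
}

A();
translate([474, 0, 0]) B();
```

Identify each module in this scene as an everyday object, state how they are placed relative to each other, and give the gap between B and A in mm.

A is a stool. B is a bookshelf. The bookshelf is on the floor beside the stool on its +x side. The gap between the bookshelf and the stool is 200 mm.

The bookshelf's nearest face is 200 mm from the stool's +x face.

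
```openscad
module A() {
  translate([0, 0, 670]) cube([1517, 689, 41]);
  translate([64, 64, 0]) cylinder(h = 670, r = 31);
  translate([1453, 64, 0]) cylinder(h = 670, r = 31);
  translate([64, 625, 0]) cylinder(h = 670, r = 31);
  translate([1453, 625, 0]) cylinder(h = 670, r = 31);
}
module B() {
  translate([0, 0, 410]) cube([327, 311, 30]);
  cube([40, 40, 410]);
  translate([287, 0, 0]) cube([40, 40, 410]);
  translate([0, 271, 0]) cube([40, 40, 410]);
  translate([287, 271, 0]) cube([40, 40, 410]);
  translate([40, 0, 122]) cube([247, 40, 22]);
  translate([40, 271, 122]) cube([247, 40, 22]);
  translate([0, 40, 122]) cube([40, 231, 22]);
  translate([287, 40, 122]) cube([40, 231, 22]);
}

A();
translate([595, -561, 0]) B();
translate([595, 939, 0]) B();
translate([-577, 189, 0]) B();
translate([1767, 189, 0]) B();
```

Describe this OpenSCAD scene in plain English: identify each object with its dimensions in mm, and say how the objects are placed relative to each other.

A is a rectangular dining table. The top is 1517×689×41 mm with its upper surface at z = 711 mm. It stands on four round legs of 62 mm diameter, each leg's bounding box inset 33 mm from the nearest pair of top edges, running from the floor to the underside of the top.

B is a simple wooden stool: a rectangular seat 327 mm (x) by 311 mm (y), 30 mm thick, top face at z = 440 mm, on four square legs, each 40×40 mm in cross-section. The legs rest on z = 0, each flush with a corner of the seat. Four stretchers, 40 mm wide and 22 mm tall, connect adjacent legs with their undersides at z = 122 mm, each running between the inner faces of the legs it joins and aligned with the legs' outer faces on the other axis.

Four stools sit around the table at the −y, +y, −x, +x sides.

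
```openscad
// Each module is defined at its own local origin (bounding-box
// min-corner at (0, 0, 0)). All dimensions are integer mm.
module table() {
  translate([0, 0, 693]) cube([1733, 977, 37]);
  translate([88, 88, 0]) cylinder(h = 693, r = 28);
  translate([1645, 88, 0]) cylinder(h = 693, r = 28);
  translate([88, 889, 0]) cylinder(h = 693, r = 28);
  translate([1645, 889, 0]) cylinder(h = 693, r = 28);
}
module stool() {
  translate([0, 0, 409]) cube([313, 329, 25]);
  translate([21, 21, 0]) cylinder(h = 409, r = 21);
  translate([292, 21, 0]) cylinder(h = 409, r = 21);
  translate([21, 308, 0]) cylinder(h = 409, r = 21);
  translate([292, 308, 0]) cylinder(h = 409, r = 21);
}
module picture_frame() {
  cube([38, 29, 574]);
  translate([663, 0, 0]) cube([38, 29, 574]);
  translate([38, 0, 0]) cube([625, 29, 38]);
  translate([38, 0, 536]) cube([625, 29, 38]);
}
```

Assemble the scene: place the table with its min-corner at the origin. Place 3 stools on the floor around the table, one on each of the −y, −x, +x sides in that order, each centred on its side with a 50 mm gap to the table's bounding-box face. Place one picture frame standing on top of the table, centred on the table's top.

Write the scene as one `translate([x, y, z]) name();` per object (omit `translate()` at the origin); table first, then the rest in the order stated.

table();
translate([710, -379, 0]) stool();
translate([-363, 324, 0]) stool();
translate([1783, 324, 0]) stool();
translate([516, 474, 730]) picture_frame();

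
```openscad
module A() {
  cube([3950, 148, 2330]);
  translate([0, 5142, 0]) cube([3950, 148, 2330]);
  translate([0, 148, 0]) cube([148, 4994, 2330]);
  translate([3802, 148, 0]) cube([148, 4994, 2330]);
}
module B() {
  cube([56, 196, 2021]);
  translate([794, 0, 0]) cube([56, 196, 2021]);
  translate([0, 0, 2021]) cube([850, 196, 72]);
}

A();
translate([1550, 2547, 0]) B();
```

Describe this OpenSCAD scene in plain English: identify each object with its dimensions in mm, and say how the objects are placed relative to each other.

A is a box-shaped house frame (walls only): outside footprint 3950×5290 mm, wall height 2330 mm, wall thickness 148 mm. The two y-facing walls run the full x-width; the two x-facing walls fit between the inner faces of the y-facing walls.

B is a door frame. The clear opening is 738 mm wide and 2021 mm high. Two 56 mm wide jambs, 196 mm deep, stand either side of the opening from the floor to the top of the opening. A 72 mm thick head sits across the top of both jambs, spanning the full outside width of the frame.

The door frame sits inside the house frame, centred.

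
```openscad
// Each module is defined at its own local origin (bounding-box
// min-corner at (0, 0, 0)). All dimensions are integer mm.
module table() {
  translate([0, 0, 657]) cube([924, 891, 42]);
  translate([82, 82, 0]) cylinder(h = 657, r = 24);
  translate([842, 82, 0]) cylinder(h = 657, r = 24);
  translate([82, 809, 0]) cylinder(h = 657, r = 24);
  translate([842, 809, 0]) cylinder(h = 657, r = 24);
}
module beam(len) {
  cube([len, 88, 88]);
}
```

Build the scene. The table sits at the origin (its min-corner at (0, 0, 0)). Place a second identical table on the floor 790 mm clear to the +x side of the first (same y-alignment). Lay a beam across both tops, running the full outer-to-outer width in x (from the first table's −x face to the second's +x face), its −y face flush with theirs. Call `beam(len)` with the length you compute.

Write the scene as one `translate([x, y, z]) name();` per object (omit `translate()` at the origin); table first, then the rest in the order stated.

table();
translate([1714, 0, 0]) table();
translate([0, 0, 699]) beam(2638);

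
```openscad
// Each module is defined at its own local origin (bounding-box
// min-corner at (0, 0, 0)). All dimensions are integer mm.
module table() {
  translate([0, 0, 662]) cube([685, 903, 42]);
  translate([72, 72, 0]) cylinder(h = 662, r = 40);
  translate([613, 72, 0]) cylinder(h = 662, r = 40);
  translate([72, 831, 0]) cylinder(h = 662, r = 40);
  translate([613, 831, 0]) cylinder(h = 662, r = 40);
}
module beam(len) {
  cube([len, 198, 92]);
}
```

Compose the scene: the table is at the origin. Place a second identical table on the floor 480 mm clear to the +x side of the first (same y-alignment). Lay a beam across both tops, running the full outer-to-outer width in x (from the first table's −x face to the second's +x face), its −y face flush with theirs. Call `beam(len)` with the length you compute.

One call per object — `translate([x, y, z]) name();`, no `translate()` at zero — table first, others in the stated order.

table();
translate([1165, 0, 0]) table();
translate([0, 0, 704]) beam(1850);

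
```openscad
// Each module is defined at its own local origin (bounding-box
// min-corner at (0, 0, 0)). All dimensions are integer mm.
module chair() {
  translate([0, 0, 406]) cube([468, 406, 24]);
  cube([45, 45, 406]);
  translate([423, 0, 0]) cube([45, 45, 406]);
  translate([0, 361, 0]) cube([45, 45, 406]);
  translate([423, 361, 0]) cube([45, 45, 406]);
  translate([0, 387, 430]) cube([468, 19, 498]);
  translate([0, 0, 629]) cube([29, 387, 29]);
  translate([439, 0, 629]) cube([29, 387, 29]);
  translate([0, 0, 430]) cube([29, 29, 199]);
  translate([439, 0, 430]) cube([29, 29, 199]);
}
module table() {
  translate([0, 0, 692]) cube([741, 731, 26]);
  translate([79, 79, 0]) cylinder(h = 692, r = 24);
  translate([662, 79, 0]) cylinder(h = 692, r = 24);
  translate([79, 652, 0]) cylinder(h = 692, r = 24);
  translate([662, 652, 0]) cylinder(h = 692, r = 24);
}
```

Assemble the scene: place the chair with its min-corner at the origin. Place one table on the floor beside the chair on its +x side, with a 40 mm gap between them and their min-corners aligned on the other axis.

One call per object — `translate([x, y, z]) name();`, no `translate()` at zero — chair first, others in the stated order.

chair();
translate([508, 0, 0]) table();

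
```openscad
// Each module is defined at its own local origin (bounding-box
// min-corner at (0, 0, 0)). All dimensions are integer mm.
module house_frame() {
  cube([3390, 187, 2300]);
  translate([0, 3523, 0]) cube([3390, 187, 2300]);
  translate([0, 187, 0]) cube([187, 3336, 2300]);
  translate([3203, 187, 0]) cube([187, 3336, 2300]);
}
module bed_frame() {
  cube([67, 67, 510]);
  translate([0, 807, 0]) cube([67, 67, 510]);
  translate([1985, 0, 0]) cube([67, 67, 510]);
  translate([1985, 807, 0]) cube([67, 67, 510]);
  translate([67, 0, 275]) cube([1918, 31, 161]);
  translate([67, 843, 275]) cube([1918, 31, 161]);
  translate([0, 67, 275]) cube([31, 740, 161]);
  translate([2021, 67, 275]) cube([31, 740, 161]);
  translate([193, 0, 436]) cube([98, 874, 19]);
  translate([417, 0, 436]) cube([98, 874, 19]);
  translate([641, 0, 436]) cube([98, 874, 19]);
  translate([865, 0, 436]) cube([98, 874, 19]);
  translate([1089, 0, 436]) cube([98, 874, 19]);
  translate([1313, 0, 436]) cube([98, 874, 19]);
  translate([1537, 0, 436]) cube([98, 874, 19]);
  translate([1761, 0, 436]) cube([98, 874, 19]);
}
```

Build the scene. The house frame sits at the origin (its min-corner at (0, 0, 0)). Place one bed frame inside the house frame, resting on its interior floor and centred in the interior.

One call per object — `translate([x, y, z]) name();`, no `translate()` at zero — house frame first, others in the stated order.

house_frame();
translate([669, 1418, 0]) bed_frame();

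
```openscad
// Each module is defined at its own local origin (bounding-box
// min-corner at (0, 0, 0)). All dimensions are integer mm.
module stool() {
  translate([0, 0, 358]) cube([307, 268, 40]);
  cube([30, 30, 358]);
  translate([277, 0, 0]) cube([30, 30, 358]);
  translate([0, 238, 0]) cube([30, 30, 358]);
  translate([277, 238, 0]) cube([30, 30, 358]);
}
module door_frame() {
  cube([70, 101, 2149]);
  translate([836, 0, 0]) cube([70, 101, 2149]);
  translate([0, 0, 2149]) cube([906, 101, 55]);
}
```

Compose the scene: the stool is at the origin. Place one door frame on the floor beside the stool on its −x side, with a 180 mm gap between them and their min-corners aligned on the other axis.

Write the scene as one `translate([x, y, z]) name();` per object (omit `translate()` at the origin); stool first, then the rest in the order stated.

stool();
translate([-1086, 0, 0]) door_frame();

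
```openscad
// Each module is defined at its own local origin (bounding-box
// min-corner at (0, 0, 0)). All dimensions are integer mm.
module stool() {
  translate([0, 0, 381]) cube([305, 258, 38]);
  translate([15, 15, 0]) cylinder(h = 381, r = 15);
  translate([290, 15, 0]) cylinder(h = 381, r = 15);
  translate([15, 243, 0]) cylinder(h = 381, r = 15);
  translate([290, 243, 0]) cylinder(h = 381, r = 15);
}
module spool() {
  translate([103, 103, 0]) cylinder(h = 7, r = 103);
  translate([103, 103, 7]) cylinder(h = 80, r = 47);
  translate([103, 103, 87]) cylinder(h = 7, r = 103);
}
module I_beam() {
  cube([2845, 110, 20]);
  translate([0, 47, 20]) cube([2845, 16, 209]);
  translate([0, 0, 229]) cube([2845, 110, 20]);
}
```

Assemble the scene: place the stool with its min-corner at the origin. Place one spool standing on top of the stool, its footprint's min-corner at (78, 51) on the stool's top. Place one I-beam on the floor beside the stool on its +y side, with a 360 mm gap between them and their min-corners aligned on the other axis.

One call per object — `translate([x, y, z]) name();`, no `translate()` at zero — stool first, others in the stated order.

stool();
translate([78, 51, 419]) spool();
translate([0, 618, 0]) I_beam();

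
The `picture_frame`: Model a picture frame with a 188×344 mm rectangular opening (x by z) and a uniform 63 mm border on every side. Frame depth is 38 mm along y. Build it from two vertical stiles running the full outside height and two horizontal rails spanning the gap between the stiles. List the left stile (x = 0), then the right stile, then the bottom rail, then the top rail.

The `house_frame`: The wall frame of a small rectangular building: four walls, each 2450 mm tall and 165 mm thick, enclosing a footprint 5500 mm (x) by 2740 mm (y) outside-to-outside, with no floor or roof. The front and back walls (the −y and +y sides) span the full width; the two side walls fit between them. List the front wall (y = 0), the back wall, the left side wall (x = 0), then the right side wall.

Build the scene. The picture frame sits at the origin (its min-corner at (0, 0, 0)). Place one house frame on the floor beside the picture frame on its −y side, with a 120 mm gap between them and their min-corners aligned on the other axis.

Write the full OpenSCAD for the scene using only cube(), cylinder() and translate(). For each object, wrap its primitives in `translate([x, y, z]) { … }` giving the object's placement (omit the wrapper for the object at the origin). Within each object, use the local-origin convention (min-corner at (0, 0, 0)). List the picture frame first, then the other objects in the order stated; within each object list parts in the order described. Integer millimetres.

cube([63, 38, 470]);
translate([251, 0, 0]) cube([63, 38, 470]);
translate([63, 0, 0]) cube([188, 38, 63]);
translate([63, 0, 407]) cube([188, 38, 63]);
translate([0, -2860, 0]) {
  cube([5500, 165, 2450]);
  translate([0, 2575, 0]) cube([5500, 165, 2450]);
  translate([0, 165, 0]) cube([165, 2410, 2450]);
  translate([5335, 165, 0]) cube([165, 2410, 2450]);
}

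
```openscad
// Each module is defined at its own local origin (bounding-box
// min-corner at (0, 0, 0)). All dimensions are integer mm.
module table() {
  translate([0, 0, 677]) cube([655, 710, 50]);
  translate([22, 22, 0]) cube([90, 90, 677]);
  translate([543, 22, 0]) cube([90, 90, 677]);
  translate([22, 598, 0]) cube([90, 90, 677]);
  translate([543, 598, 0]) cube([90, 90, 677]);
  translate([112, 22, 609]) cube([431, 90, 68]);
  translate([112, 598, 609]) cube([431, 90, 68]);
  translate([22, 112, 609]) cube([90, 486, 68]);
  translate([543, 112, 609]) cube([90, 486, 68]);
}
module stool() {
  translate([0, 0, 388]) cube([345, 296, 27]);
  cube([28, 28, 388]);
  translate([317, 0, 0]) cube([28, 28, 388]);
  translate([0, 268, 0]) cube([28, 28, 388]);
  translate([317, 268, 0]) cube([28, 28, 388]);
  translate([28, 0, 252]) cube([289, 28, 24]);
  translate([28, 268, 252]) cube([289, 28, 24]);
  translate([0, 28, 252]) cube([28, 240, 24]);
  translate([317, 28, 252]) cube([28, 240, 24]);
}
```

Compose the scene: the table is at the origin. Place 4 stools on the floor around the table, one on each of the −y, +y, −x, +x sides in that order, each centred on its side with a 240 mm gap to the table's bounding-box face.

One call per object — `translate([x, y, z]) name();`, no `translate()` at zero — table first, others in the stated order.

table();
translate([155, -536, 0]) stool();
translate([155, 950, 0]) stool();
translate([-585, 207, 0]) stool();
translate([895, 207, 0]) stool();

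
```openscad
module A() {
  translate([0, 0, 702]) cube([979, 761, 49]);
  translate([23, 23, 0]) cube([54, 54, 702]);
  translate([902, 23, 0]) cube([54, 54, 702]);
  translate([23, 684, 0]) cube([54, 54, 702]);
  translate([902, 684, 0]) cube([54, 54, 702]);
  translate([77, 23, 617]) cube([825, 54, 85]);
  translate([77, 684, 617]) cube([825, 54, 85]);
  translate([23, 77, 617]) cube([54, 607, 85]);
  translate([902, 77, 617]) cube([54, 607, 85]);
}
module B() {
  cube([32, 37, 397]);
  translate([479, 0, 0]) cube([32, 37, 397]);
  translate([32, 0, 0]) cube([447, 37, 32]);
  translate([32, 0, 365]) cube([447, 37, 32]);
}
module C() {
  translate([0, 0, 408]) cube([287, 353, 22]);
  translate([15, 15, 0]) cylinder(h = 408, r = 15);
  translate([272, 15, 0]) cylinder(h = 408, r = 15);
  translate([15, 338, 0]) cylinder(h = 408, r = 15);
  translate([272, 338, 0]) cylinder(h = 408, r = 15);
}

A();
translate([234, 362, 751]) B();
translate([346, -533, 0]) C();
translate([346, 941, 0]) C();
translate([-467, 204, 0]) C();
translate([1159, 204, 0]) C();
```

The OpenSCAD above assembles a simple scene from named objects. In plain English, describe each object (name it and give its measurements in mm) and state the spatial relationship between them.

A is a table: top 979 mm (x) × 761 mm (y), 49 mm thick, upper face at z = 751 mm, on four 54×54 mm square legs, each inset 23 mm from the nearest pair of top edges, running from z = 0 to the bottom of the top. Four apron rails, 54 mm thick and 85 mm tall, run between adjacent legs with their top edges flush with the underside of the top and their outer faces flush with the legs' outer faces.

B is a rectangular picture frame lying in the x–z plane (depth along y). The opening is 447 mm wide (x) by 333 mm tall (z), surrounded by a border 32 mm wide on all four sides. The frame is 37 mm deep and is made of two full-height vertical stiles with two horizontal rails fitted between them.

C is a simple wooden stool: a rectangular seat 287 mm (x) by 353 mm (y), 22 mm thick, top face at z = 430 mm, on four round legs, each 30 mm in diameter. The legs rest on z = 0, each leg's axis is inset half a diameter from the nearest pair of seat edges (so the leg's bounding box is flush with the corner).

The picture frame is on top of the table, centred. Four stools sit around the table at the −y, +y, −x, +x sides.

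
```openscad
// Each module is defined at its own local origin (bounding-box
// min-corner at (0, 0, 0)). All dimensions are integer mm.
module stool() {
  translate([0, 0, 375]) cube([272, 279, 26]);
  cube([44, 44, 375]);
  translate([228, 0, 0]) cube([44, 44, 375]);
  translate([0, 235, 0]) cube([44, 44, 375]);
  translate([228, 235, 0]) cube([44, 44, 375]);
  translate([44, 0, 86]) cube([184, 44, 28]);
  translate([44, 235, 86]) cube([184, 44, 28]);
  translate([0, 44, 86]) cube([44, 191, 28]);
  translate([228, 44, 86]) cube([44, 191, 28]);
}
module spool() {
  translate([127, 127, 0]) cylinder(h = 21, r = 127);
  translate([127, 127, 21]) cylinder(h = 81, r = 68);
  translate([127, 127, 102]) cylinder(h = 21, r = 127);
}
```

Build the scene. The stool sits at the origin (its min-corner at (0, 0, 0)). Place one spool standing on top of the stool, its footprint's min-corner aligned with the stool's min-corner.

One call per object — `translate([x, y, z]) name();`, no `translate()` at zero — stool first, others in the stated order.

stool();
translate([0, 0, 401]) spool();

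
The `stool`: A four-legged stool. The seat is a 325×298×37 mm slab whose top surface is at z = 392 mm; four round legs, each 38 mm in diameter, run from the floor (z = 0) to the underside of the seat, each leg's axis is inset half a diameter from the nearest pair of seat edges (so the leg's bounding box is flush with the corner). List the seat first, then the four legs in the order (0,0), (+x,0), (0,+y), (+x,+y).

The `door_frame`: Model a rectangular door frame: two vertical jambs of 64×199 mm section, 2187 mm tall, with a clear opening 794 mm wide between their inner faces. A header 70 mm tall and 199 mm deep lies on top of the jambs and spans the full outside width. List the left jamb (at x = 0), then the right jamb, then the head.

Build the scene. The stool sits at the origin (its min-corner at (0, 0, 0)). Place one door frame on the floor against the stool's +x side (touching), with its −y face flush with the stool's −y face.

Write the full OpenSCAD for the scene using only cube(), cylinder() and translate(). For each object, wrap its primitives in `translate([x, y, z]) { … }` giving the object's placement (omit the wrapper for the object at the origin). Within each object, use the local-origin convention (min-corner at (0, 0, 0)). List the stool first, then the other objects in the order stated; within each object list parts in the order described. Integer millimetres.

translate([0, 0, 355]) cube([325, 298, 37]);
translate([19, 19, 0]) cylinder(h = 355, r = 19);
translate([306, 19, 0]) cylinder(h = 355, r = 19);
translate([19, 279, 0]) cylinder(h = 355, r = 19);
translate([306, 279, 0]) cylinder(h = 355, r = 19);
translate([325, 0, 0]) {
  cube([64, 199, 2187]);
  translate([858, 0, 0]) cube([64, 199, 2187]);
  translate([0, 0, 2187]) cube([922, 199, 70]);
}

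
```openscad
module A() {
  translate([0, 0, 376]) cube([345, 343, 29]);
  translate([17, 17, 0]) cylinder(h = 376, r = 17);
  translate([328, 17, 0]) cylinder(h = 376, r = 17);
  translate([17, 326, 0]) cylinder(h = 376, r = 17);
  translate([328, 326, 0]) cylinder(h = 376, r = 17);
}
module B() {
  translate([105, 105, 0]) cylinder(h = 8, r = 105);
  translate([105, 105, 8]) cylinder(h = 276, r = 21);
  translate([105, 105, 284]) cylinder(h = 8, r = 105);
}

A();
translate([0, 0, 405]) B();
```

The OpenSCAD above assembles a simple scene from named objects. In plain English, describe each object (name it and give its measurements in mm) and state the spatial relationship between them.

A is a four-legged stool. The seat is 345×343 mm, 29 mm thick, top at z = 405 mm. It stands on four round legs, each 34 mm in diameter, from z = 0 to the seat underside, each leg's axis is inset half a diameter from the nearest pair of seat edges (so the leg's bounding box is flush with the corner).

B is a spool: two coaxial disc flanges of radius 105 mm and thickness 8 mm, joined by a core cylinder of radius 21 mm and height 276 mm. The lower flange rests on z = 0 and the three cylinders share a vertical axis.

The spool is on top of the stool.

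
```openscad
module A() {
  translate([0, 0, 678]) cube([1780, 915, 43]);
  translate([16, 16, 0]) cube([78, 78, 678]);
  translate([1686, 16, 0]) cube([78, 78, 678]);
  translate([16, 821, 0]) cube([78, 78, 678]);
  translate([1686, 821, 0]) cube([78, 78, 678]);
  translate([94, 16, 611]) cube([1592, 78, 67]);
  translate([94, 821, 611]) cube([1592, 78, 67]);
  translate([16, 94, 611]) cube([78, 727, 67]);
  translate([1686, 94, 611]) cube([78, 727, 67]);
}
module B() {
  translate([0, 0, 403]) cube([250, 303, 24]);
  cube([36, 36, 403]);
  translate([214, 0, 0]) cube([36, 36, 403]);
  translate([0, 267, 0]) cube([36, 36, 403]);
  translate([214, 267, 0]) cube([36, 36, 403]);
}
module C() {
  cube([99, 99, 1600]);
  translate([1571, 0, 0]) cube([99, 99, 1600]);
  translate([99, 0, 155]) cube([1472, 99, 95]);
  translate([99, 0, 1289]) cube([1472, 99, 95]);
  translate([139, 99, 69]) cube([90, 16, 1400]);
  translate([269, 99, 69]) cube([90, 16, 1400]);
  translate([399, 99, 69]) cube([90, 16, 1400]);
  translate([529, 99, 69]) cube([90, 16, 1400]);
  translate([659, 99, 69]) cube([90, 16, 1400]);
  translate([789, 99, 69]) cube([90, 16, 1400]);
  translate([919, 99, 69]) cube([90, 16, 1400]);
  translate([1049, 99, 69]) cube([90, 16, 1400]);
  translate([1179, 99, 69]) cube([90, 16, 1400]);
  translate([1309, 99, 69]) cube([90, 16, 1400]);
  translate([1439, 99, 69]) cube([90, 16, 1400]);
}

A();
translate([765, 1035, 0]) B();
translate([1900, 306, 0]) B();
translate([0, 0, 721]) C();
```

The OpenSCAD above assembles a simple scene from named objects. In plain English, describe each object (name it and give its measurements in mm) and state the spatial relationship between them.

A is a rectangular dining table. The top is 1780×915×43 mm with its upper surface at z = 721 mm. It stands on four 78×78 mm square legs, each inset 16 mm from the nearest pair of top edges, running from the floor to the underside of the top. Four apron rails, 78 mm thick and 67 mm tall, run between adjacent legs with their top edges flush with the underside of the top and their outer faces flush with the legs' outer faces.

B is a four-legged stool. The seat is a 250×303×24 mm slab whose top surface is at z = 427 mm; four square legs, each 36×36 mm in cross-section, run from the floor (z = 0) to the underside of the seat, each flush with a corner of the seat.

C is a fence section. Two 99×99 mm posts, 1600 mm tall, stand on the floor with a clear span of 1472 mm between their inner faces. Two horizontal rails of 99×95 mm section span the gap between the posts with their undersides at z = 155 mm and z = 1289 mm, flush with the posts' −y face. 11 pickets, each 90 mm wide, 16 mm thick and 1400 mm tall, are fixed to the +y face of the rails with their bottoms at z = 69 mm, evenly spaced across the span with equal gaps (rounded down to the nearest mm) at the −x end and between each pair — any rounding remainder accumulates at the +x end.

Two stools sit around the table at the +y, +x sides. The fence section is on top of the table.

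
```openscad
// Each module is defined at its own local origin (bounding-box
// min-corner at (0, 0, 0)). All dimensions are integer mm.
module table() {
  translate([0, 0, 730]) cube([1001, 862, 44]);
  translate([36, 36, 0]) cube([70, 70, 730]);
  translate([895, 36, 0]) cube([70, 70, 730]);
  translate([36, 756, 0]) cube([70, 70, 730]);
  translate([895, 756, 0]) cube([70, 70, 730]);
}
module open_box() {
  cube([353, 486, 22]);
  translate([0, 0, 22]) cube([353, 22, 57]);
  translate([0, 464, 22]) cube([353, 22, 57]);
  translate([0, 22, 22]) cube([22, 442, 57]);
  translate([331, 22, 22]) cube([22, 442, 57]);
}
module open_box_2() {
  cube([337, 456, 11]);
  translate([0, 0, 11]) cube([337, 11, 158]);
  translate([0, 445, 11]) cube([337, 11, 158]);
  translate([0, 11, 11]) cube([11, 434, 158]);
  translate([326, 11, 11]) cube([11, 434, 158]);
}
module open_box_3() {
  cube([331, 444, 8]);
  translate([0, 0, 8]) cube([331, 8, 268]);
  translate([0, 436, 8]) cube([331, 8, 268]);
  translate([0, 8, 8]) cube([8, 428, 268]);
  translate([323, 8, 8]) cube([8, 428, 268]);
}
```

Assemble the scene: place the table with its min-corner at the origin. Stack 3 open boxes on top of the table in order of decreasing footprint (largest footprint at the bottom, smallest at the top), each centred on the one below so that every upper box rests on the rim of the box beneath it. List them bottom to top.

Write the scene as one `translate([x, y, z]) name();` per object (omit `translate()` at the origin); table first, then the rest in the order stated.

table();
translate([324, 188, 774]) open_box();
translate([332, 203, 853]) open_box_2();
translate([335, 209, 1022]) open_box_3();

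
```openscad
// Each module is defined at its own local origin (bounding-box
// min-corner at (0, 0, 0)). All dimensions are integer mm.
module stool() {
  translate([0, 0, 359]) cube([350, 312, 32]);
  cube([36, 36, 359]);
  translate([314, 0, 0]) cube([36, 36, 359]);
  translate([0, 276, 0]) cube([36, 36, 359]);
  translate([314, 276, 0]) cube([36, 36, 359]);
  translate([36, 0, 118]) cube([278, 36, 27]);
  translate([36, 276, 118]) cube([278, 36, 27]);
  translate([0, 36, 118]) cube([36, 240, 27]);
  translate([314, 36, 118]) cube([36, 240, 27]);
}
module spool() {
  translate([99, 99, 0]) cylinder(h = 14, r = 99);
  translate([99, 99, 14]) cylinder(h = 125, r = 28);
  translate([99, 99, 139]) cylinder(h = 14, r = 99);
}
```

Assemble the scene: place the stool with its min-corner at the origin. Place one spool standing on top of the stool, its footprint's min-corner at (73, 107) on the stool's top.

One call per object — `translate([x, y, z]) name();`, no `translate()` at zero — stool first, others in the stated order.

stool();
translate([73, 107, 391]) spool();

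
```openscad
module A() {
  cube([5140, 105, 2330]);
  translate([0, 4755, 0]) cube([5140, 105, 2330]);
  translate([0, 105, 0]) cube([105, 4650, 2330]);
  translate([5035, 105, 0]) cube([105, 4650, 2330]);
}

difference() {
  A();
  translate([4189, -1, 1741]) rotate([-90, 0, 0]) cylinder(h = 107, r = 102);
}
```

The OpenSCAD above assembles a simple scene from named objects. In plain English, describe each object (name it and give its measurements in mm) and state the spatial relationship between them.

A is the wall frame of a small rectangular building: four walls, each 2330 mm tall and 105 mm thick, enclosing a footprint 5140 mm (x) by 4860 mm (y) outside-to-outside, with no floor or roof. The front and back walls (the −y and +y sides) span the full width; the two side walls fit between them.

The house frame has a circular hole of radius 102 mm through its front wall, centred at (x = 4189, z = 1741).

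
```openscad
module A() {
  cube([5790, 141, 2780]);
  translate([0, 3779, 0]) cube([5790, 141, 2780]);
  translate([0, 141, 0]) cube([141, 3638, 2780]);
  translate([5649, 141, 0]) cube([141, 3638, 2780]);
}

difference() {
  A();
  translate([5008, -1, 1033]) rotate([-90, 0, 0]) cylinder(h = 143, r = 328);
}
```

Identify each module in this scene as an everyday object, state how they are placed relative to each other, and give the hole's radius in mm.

The subtracted cylinder has r = 328 mm.

A is a house frame. The house frame has a circular hole through its front wall. The hole's radius is 328 mm.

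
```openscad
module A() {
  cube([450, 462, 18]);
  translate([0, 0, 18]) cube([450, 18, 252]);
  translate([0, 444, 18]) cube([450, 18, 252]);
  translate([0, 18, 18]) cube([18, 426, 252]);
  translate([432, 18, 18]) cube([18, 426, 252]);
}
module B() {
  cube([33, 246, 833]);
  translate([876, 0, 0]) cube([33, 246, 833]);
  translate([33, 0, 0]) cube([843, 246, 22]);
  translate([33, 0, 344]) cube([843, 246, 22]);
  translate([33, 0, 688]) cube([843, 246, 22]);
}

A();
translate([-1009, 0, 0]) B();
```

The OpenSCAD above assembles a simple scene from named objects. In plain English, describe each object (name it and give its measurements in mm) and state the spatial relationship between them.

A is an open storage box with external size 450×462×270 mm and wall thickness 18 mm (the base is also 18 mm thick). The base covers the whole footprint; the four walls stand on the base, with the y-facing walls full-width and the x-facing walls fitting between their inner faces.

B is an open bookshelf. Two side panels, each 33 mm thick, 246 mm deep and 833 mm tall, stand 909 mm apart (outside-to-outside). Between them sit 3 shelves, each 22 mm thick and 246 mm deep, spanning the full gap between the sides. The bottom shelf rests on the floor (its underside at z = 0) and the clear gap between one shelf's top and the next shelf's underside is 322 mm.

The bookshelf is on the floor beside the open box on its −x side.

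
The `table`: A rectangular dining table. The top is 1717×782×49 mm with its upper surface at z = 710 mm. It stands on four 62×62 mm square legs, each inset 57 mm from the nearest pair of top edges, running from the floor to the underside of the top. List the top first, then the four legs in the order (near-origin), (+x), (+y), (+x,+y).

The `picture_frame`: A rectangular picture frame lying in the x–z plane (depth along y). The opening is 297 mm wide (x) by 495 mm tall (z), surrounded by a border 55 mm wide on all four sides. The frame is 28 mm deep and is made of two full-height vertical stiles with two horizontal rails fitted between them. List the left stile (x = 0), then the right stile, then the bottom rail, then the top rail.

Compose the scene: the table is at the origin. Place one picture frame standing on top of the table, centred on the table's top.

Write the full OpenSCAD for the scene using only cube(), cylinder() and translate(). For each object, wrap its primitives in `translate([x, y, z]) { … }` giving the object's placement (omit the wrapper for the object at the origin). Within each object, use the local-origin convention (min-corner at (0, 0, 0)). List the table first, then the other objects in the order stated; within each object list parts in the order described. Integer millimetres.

translate([0, 0, 661]) cube([1717, 782, 49]);
translate([57, 57, 0]) cube([62, 62, 661]);
translate([1598, 57, 0]) cube([62, 62, 661]);
translate([57, 663, 0]) cube([62, 62, 661]);
translate([1598, 663, 0]) cube([62, 62, 661]);
translate([655, 377, 710]) {
  cube([55, 28, 605]);
  translate([352, 0, 0]) cube([55, 28, 605]);
  translate([55, 0, 0]) cube([297, 28, 55]);
  translate([55, 0, 550]) cube([297, 28, 55]);
}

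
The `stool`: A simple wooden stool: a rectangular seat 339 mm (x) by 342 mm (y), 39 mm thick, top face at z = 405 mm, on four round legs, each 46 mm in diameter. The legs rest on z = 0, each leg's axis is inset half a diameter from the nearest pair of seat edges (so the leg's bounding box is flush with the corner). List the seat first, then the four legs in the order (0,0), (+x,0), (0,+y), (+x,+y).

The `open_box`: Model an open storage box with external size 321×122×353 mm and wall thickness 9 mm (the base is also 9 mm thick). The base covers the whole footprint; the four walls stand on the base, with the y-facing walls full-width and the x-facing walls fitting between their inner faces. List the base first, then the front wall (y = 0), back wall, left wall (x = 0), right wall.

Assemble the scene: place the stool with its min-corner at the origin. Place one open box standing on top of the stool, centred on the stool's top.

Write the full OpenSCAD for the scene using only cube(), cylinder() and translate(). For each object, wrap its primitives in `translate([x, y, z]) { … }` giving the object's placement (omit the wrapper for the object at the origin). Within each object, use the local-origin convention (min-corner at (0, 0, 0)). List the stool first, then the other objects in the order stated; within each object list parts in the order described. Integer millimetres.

translate([0, 0, 366]) cube([339, 342, 39]);
translate([23, 23, 0]) cylinder(h = 366, r = 23);
translate([316, 23, 0]) cylinder(h = 366, r = 23);
translate([23, 319, 0]) cylinder(h = 366, r = 23);
translate([316, 319, 0]) cylinder(h = 366, r = 23);
translate([9, 110, 405]) {
  cube([321, 122, 9]);
  translate([0, 0, 9]) cube([321, 9, 344]);
  translate([0, 113, 9]) cube([321, 9, 344]);
  translate([0, 9, 9]) cube([9, 104, 344]);
  translate([312, 9, 9]) cube([9, 104, 344]);
}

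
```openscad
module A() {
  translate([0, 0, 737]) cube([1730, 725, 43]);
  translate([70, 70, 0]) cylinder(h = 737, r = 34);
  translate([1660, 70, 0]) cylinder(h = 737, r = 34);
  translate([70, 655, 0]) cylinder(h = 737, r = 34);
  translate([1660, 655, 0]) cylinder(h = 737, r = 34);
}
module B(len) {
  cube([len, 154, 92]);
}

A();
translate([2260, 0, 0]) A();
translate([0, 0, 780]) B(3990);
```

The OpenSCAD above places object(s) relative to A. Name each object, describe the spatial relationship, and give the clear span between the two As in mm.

A is a table. B is a beam. A beam spans the tops of two tables. The clear span between the two tables is 530 mm.

Second table starts at x = 2260; first ends at x = 1730; clear span = 2260 − 1730 = 530 mm.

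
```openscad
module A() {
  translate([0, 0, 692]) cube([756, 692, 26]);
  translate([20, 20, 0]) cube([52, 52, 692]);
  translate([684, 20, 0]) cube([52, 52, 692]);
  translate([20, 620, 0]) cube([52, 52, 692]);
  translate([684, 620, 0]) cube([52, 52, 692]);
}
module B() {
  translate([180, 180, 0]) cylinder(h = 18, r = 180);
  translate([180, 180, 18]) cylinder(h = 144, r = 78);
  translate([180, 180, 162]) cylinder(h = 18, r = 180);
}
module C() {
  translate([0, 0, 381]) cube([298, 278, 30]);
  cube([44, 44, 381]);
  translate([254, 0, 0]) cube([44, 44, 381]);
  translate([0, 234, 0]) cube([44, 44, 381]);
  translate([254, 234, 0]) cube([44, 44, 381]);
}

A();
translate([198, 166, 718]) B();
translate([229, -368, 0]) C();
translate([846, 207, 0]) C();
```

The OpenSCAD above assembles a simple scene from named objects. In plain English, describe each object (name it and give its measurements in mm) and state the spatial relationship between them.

A is a table with a 756×692 mm rectangular top, 26 mm thick, top surface at z = 718 mm, supported by four 52×52 mm square legs, each inset 20 mm from the nearest pair of top edges, running from the floor.

B is a spool: two coaxial disc flanges of radius 180 mm and thickness 18 mm, joined by a core cylinder of radius 78 mm and height 144 mm. The lower flange rests on z = 0 and the three cylinders share a vertical axis.

C is a four-legged stool. The seat is a 298×278×30 mm slab whose top surface is at z = 411 mm; four square legs, each 44×44 mm in cross-section, run from the floor (z = 0) to the underside of the seat, each flush with a corner of the seat.

The spool is on top of the table, centred. Two stools sit around the table at the −y, +x sides.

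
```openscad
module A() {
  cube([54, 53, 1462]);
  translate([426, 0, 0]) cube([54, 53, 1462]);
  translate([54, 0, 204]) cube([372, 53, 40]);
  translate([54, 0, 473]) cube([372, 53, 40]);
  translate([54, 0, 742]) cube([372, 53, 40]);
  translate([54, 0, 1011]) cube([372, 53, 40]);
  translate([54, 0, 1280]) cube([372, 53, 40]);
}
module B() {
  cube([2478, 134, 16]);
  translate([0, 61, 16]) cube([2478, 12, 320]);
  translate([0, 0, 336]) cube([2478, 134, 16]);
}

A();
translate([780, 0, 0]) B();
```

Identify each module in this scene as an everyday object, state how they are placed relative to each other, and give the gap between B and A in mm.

The I-beam's nearest face is 300 mm from the ladder's +x face.

A is a ladder. B is an I-beam. The I-beam is on the floor beside the ladder on its +x side. The gap between the I-beam and the ladder is 300 mm.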